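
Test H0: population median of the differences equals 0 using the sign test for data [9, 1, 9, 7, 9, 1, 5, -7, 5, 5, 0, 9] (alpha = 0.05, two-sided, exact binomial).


Step 1: Discard zero differences. Original n = 12; n_eff = number of nonzero differences = 11.
Nonzero differences (with sign): +9, +1, +9, +7, +9, +1, +5, -7, +5, +5, +9
Step 2: Count signs: positive = 10, negative = 1.
Step 3: Under H0: P(positive) = 0.5, so the number of positives S ~ Bin(11, 0.5).
Step 4: Two-sided exact p-value = sum of Bin(11,0.5) probabilities at or below the observed probability = 0.011719.
Step 5: alpha = 0.05. reject H0.

n_eff = 11, pos = 10, neg = 1, p = 0.011719, reject H0.


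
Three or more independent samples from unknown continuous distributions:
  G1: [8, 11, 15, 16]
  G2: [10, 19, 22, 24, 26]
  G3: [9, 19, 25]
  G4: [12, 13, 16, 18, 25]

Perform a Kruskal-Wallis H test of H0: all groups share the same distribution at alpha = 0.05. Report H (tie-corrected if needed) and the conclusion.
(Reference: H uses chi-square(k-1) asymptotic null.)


Step 1: Combine all N = 17 observations and assign midranks.
sorted (value, group, rank): (8,G1,1), (9,G3,2), (10,G2,3), (11,G1,4), (12,G4,5), (13,G4,6), (15,G1,7), (16,G1,8.5), (16,G4,8.5), (18,G4,10), (19,G2,11.5), (19,G3,11.5), (22,G2,13), (24,G2,14), (25,G3,15.5), (25,G4,15.5), (26,G2,17)
Step 2: Sum ranks within each group.
R_1 = 20.5 (n_1 = 4)
R_2 = 58.5 (n_2 = 5)
R_3 = 29 (n_3 = 3)
R_4 = 45 (n_4 = 5)
Step 3: H = 12/(N(N+1)) * sum(R_i^2/n_i) - 3(N+1)
     = 12/(17*18) * (20.5^2/4 + 58.5^2/5 + 29^2/3 + 45^2/5) - 3*18
     = 0.039216 * 1474.85 - 54
     = 3.837092.
Step 4: Ties present; correction factor C = 1 - 18/(17^3 - 17) = 0.996324. Corrected H = 3.837092 / 0.996324 = 3.851251.
Step 5: Under H0, H ~ chi^2(3); p-value = 0.277981.
Step 6: alpha = 0.05. fail to reject H0.

H = 3.8513, df = 3, p = 0.277981, fail to reject H0.


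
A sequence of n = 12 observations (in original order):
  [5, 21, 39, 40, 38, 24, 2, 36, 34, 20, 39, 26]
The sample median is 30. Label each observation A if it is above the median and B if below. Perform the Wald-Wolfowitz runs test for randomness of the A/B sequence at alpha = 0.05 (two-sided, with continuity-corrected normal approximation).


Step 1: Compute median = 30; label A = above, B = below.
Labels in order: BBAAABBAABAB  (n_A = 6, n_B = 6)
Step 2: Count runs R = 7.
Step 3: Under H0 (random ordering), E[R] = 2*n_A*n_B/(n_A+n_B) + 1 = 2*6*6/12 + 1 = 7.0000.
        Var[R] = 2*n_A*n_B*(2*n_A*n_B - n_A - n_B) / ((n_A+n_B)^2 * (n_A+n_B-1)) = 4320/1584 = 2.7273.
        SD[R] = 1.6514.
Step 4: R = E[R], so z = 0 with no continuity correction.
Step 5: Two-sided p-value via normal approximation = 2*(1 - Phi(|z|)) = 1.000000.
Step 6: alpha = 0.05. fail to reject H0.

R = 7, z = 0.0000, p = 1.000000, fail to reject H0.


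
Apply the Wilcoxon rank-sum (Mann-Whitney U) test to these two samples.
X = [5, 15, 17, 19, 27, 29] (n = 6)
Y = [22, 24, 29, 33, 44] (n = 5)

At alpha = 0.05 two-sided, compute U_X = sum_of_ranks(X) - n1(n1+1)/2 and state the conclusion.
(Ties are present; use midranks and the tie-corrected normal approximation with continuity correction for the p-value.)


Step 1: Combine and sort all 11 observations; assign midranks.
sorted (value, group): (5,X), (15,X), (17,X), (19,X), (22,Y), (24,Y), (27,X), (29,X), (29,Y), (33,Y), (44,Y)
ranks: 5->1, 15->2, 17->3, 19->4, 22->5, 24->6, 27->7, 29->8.5, 29->8.5, 33->10, 44->11
Step 2: Rank sum for X: R1 = 1 + 2 + 3 + 4 + 7 + 8.5 = 25.5.
Step 3: U_X = R1 - n1(n1+1)/2 = 25.5 - 6*7/2 = 25.5 - 21 = 4.5.
       U_Y = n1*n2 - U_X = 30 - 4.5 = 25.5.
Step 4: Ties are present, so use the tie-corrected normal approximation (with continuity correction) for the p-value.
Step 5: p-value = 0.067264; compare to alpha = 0.05. fail to reject H0.

U_X = 4.5, p = 0.067264, fail to reject H0 at alpha = 0.05.


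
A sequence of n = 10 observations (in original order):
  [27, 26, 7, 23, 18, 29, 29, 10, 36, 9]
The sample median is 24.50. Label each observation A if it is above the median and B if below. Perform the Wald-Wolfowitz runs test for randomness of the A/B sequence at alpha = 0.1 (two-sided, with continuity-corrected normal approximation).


Step 1: Compute median = 24.50; label A = above, B = below.
Labels in order: AABBBAABAB  (n_A = 5, n_B = 5)
Step 2: Count runs R = 6.
Step 3: Under H0 (random ordering), E[R] = 2*n_A*n_B/(n_A+n_B) + 1 = 2*5*5/10 + 1 = 6.0000.
        Var[R] = 2*n_A*n_B*(2*n_A*n_B - n_A - n_B) / ((n_A+n_B)^2 * (n_A+n_B-1)) = 2000/900 = 2.2222.
        SD[R] = 1.4907.
Step 4: R = E[R], so z = 0 with no continuity correction.
Step 5: Two-sided p-value via normal approximation = 2*(1 - Phi(|z|)) = 1.000000.
Step 6: alpha = 0.1. fail to reject H0.

R = 6, z = 0.0000, p = 1.000000, fail to reject H0.


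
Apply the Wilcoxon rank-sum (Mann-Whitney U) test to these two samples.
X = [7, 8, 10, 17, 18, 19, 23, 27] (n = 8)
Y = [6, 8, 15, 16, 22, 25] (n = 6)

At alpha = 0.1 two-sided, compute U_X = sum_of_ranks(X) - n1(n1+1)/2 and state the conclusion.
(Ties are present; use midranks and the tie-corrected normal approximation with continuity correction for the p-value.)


Step 1: Combine and sort all 14 observations; assign midranks.
sorted (value, group): (6,Y), (7,X), (8,X), (8,Y), (10,X), (15,Y), (16,Y), (17,X), (18,X), (19,X), (22,Y), (23,X), (25,Y), (27,X)
ranks: 6->1, 7->2, 8->3.5, 8->3.5, 10->5, 15->6, 16->7, 17->8, 18->9, 19->10, 22->11, 23->12, 25->13, 27->14
Step 2: Rank sum for X: R1 = 2 + 3.5 + 5 + 8 + 9 + 10 + 12 + 14 = 63.5.
Step 3: U_X = R1 - n1(n1+1)/2 = 63.5 - 8*9/2 = 63.5 - 36 = 27.5.
       U_Y = n1*n2 - U_X = 48 - 27.5 = 20.5.
Step 4: Ties are present, so use the tie-corrected normal approximation (with continuity correction) for the p-value.
Step 5: p-value = 0.698220; compare to alpha = 0.1. fail to reject H0.

U_X = 27.5, p = 0.698220, fail to reject H0 at alpha = 0.1.


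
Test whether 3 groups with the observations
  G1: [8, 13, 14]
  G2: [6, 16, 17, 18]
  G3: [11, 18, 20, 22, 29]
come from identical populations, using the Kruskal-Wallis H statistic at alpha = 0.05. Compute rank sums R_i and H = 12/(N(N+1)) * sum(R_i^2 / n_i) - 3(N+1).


Step 1: Combine all N = 12 observations and assign midranks.
sorted (value, group, rank): (6,G2,1), (8,G1,2), (11,G3,3), (13,G1,4), (14,G1,5), (16,G2,6), (17,G2,7), (18,G2,8.5), (18,G3,8.5), (20,G3,10), (22,G3,11), (29,G3,12)
Step 2: Sum ranks within each group.
R_1 = 11 (n_1 = 3)
R_2 = 22.5 (n_2 = 4)
R_3 = 44.5 (n_3 = 5)
Step 3: H = 12/(N(N+1)) * sum(R_i^2/n_i) - 3(N+1)
     = 12/(12*13) * (11^2/3 + 22.5^2/4 + 44.5^2/5) - 3*13
     = 0.076923 * 562.946 - 39
     = 4.303526.
Step 4: Ties present; correction factor C = 1 - 6/(12^3 - 12) = 0.996503. Corrected H = 4.303526 / 0.996503 = 4.318626.
Step 5: Under H0, H ~ chi^2(2); p-value = 0.115404.
Step 6: alpha = 0.05. fail to reject H0.

H = 4.3186, df = 2, p = 0.115404, fail to reject H0.


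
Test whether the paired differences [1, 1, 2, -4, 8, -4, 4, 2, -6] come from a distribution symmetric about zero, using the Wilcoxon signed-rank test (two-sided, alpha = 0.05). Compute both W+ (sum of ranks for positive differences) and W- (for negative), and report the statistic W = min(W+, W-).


Step 1: Drop any zero differences (none here) and take |d_i|.
|d| = [1, 1, 2, 4, 8, 4, 4, 2, 6]
Step 2: Midrank |d_i| (ties get averaged ranks).
ranks: |1|->1.5, |1|->1.5, |2|->3.5, |4|->6, |8|->9, |4|->6, |4|->6, |2|->3.5, |6|->8
Step 3: Attach original signs; sum ranks with positive sign and with negative sign.
W+ = 1.5 + 1.5 + 3.5 + 9 + 6 + 3.5 = 25
W- = 6 + 6 + 8 = 20
(Check: W+ + W- = 45 should equal n(n+1)/2 = 45.)
Step 4: Test statistic W = min(W+, W-) = 20.
Step 5: Ties in |d|, so use the tie-corrected normal approximation.
        E[W] = n(n+1)/4 = 9*10/4 = 22.5.
        Tie groups: |d|=1 (t=2), |d|=2 (t=2), |d|=4 (t=3); sum(t^3 - t) = 36.
        Var[W] = n(n+1)(2n+1)/24 - sum(t^3-t)/48 = 1710/24 - 36/48 = 70.5.
        z = (W - E[W]) / sqrt(Var[W]) = (20 - 22.5) / 8.3964 = -0.2977.
        Two-sided p = 2*Phi(z) = 0.765897.
Step 6: alpha = 0.05. fail to reject H0.

W+ = 25, W- = 20, W = min = 20, p = 0.765897, fail to reject H0.


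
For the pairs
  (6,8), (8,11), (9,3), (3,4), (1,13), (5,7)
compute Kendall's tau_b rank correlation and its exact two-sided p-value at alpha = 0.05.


Step 1: Enumerate the 15 unordered pairs (i,j) with i<j and classify each by sign(x_j-x_i) * sign(y_j-y_i).
  (1,2):dx=+2,dy=+3->C; (1,3):dx=+3,dy=-5->D; (1,4):dx=-3,dy=-4->C; (1,5):dx=-5,dy=+5->D
  (1,6):dx=-1,dy=-1->C; (2,3):dx=+1,dy=-8->D; (2,4):dx=-5,dy=-7->C; (2,5):dx=-7,dy=+2->D
  (2,6):dx=-3,dy=-4->C; (3,4):dx=-6,dy=+1->D; (3,5):dx=-8,dy=+10->D; (3,6):dx=-4,dy=+4->D
  (4,5):dx=-2,dy=+9->D; (4,6):dx=+2,dy=+3->C; (5,6):dx=+4,dy=-6->D
Step 2: C = 6, D = 9, total pairs = 15.
Step 3: tau = (C - D)/(n(n-1)/2) = (6 - 9)/15 = -0.200000.
Step 4: Exact two-sided p-value (enumerate n! = 720 permutations of y under H0): p = 0.719444.
Step 5: alpha = 0.05. fail to reject H0.

tau_b = -0.2000 (C=6, D=9), p = 0.719444, fail to reject H0.


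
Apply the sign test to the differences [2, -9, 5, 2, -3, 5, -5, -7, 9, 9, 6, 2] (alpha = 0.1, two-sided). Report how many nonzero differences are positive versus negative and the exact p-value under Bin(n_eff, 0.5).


Step 1: Discard zero differences. Original n = 12; n_eff = number of nonzero differences = 12.
Nonzero differences (with sign): +2, -9, +5, +2, -3, +5, -5, -7, +9, +9, +6, +2
Step 2: Count signs: positive = 8, negative = 4.
Step 3: Under H0: P(positive) = 0.5, so the number of positives S ~ Bin(12, 0.5).
Step 4: Two-sided exact p-value = sum of Bin(12,0.5) probabilities at or below the observed probability = 0.387695.
Step 5: alpha = 0.1. fail to reject H0.

n_eff = 12, pos = 8, neg = 4, p = 0.387695, fail to reject H0.


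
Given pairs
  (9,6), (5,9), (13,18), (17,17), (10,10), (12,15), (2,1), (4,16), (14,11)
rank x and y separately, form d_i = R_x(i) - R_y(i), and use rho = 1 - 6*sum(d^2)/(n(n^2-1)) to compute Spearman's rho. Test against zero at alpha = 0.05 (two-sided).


Step 1: Rank x and y separately (midranks; no ties here).
rank(x): 9->4, 5->3, 13->7, 17->9, 10->5, 12->6, 2->1, 4->2, 14->8
rank(y): 6->2, 9->3, 18->9, 17->8, 10->4, 15->6, 1->1, 16->7, 11->5
Step 2: d_i = R_x(i) - R_y(i); compute d_i^2.
  (4-2)^2=4, (3-3)^2=0, (7-9)^2=4, (9-8)^2=1, (5-4)^2=1, (6-6)^2=0, (1-1)^2=0, (2-7)^2=25, (8-5)^2=9
sum(d^2) = 44.
Step 3: rho = 1 - 6*44 / (9*(9^2 - 1)) = 1 - 264/720 = 0.633333.
Step 4: Under H0, t = rho * sqrt((n-2)/(1-rho^2)) = 2.1653 ~ t(7).
Step 5: Two-sided p-value from the t-distribution with 7 df = 0.067086.
Step 6: alpha = 0.05. fail to reject H0.

rho = 0.6333, p = 0.067086, fail to reject H0 at alpha = 0.05.


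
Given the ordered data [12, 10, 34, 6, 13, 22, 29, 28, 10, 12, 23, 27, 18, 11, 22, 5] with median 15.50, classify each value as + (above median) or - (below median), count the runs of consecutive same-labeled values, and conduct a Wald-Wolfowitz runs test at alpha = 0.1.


Step 1: Compute median = 15.50; label A = above, B = below.
Labels in order: BBABBAAABBAAABAB  (n_A = 8, n_B = 8)
Step 2: Count runs R = 9.
Step 3: Under H0 (random ordering), E[R] = 2*n_A*n_B/(n_A+n_B) + 1 = 2*8*8/16 + 1 = 9.0000.
        Var[R] = 2*n_A*n_B*(2*n_A*n_B - n_A - n_B) / ((n_A+n_B)^2 * (n_A+n_B-1)) = 14336/3840 = 3.7333.
        SD[R] = 1.9322.
Step 4: R = E[R], so z = 0 with no continuity correction.
Step 5: Two-sided p-value via normal approximation = 2*(1 - Phi(|z|)) = 1.000000.
Step 6: alpha = 0.1. fail to reject H0.

R = 9, z = 0.0000, p = 1.000000, fail to reject H0.


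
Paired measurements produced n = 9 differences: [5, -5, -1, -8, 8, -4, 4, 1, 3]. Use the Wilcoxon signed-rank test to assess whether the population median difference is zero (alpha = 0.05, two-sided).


Step 1: Drop any zero differences (none here) and take |d_i|.
|d| = [5, 5, 1, 8, 8, 4, 4, 1, 3]
Step 2: Midrank |d_i| (ties get averaged ranks).
ranks: |5|->6.5, |5|->6.5, |1|->1.5, |8|->8.5, |8|->8.5, |4|->4.5, |4|->4.5, |1|->1.5, |3|->3
Step 3: Attach original signs; sum ranks with positive sign and with negative sign.
W+ = 6.5 + 8.5 + 4.5 + 1.5 + 3 = 24
W- = 6.5 + 1.5 + 8.5 + 4.5 = 21
(Check: W+ + W- = 45 should equal n(n+1)/2 = 45.)
Step 4: Test statistic W = min(W+, W-) = 21.
Step 5: Ties in |d|, so use the tie-corrected normal approximation.
        E[W] = n(n+1)/4 = 9*10/4 = 22.5.
        Tie groups: |d|=1 (t=2), |d|=4 (t=2), |d|=5 (t=2), |d|=8 (t=2); sum(t^3 - t) = 24.
        Var[W] = n(n+1)(2n+1)/24 - sum(t^3-t)/48 = 1710/24 - 24/48 = 70.75.
        z = (W - E[W]) / sqrt(Var[W]) = (21 - 22.5) / 8.4113 = -0.1783.
        Two-sided p = 2*Phi(z) = 0.858463.
Step 6: alpha = 0.05. fail to reject H0.

W+ = 24, W- = 21, W = min = 21, p = 0.858463, fail to reject H0.


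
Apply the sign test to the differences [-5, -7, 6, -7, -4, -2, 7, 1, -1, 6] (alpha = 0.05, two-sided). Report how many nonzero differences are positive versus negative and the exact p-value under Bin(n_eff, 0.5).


Step 1: Discard zero differences. Original n = 10; n_eff = number of nonzero differences = 10.
Nonzero differences (with sign): -5, -7, +6, -7, -4, -2, +7, +1, -1, +6
Step 2: Count signs: positive = 4, negative = 6.
Step 3: Under H0: P(positive) = 0.5, so the number of positives S ~ Bin(10, 0.5).
Step 4: Two-sided exact p-value = sum of Bin(10,0.5) probabilities at or below the observed probability = 0.753906.
Step 5: alpha = 0.05. fail to reject H0.

n_eff = 10, pos = 4, neg = 6, p = 0.753906, fail to reject H0.


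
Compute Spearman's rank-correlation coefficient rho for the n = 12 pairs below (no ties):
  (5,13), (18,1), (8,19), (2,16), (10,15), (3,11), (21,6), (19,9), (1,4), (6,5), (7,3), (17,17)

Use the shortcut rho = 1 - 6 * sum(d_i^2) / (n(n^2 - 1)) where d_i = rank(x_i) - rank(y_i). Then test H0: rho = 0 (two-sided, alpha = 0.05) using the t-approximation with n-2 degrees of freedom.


Step 1: Rank x and y separately (midranks; no ties here).
rank(x): 5->4, 18->10, 8->7, 2->2, 10->8, 3->3, 21->12, 19->11, 1->1, 6->5, 7->6, 17->9
rank(y): 13->8, 1->1, 19->12, 16->10, 15->9, 11->7, 6->5, 9->6, 4->3, 5->4, 3->2, 17->11
Step 2: d_i = R_x(i) - R_y(i); compute d_i^2.
  (4-8)^2=16, (10-1)^2=81, (7-12)^2=25, (2-10)^2=64, (8-9)^2=1, (3-7)^2=16, (12-5)^2=49, (11-6)^2=25, (1-3)^2=4, (5-4)^2=1, (6-2)^2=16, (9-11)^2=4
sum(d^2) = 302.
Step 3: rho = 1 - 6*302 / (12*(12^2 - 1)) = 1 - 1812/1716 = -0.055944.
Step 4: Under H0, t = rho * sqrt((n-2)/(1-rho^2)) = -0.1772 ~ t(10).
Step 5: Two-sided p-value from the t-distribution with 10 df = 0.862898.
Step 6: alpha = 0.05. fail to reject H0.

rho = -0.0559, p = 0.862898, fail to reject H0 at alpha = 0.05.


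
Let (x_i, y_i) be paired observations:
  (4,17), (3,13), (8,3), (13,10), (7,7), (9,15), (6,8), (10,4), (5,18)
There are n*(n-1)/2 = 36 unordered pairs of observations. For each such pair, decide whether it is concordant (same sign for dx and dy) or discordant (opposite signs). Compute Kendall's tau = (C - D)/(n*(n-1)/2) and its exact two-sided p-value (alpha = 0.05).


Step 1: Enumerate the 36 unordered pairs (i,j) with i<j and classify each by sign(x_j-x_i) * sign(y_j-y_i).
  (1,2):dx=-1,dy=-4->C; (1,3):dx=+4,dy=-14->D; (1,4):dx=+9,dy=-7->D; (1,5):dx=+3,dy=-10->D
  (1,6):dx=+5,dy=-2->D; (1,7):dx=+2,dy=-9->D; (1,8):dx=+6,dy=-13->D; (1,9):dx=+1,dy=+1->C
  (2,3):dx=+5,dy=-10->D; (2,4):dx=+10,dy=-3->D; (2,5):dx=+4,dy=-6->D; (2,6):dx=+6,dy=+2->C
  (2,7):dx=+3,dy=-5->D; (2,8):dx=+7,dy=-9->D; (2,9):dx=+2,dy=+5->C; (3,4):dx=+5,dy=+7->C
  (3,5):dx=-1,dy=+4->D; (3,6):dx=+1,dy=+12->C; (3,7):dx=-2,dy=+5->D; (3,8):dx=+2,dy=+1->C
  (3,9):dx=-3,dy=+15->D; (4,5):dx=-6,dy=-3->C; (4,6):dx=-4,dy=+5->D; (4,7):dx=-7,dy=-2->C
  (4,8):dx=-3,dy=-6->C; (4,9):dx=-8,dy=+8->D; (5,6):dx=+2,dy=+8->C; (5,7):dx=-1,dy=+1->D
  (5,8):dx=+3,dy=-3->D; (5,9):dx=-2,dy=+11->D; (6,7):dx=-3,dy=-7->C; (6,8):dx=+1,dy=-11->D
  (6,9):dx=-4,dy=+3->D; (7,8):dx=+4,dy=-4->D; (7,9):dx=-1,dy=+10->D; (8,9):dx=-5,dy=+14->D
Step 2: C = 12, D = 24, total pairs = 36.
Step 3: tau = (C - D)/(n(n-1)/2) = (12 - 24)/36 = -0.333333.
Step 4: Exact two-sided p-value (enumerate n! = 362880 permutations of y under H0): p = 0.259518.
Step 5: alpha = 0.05. fail to reject H0.

tau_b = -0.3333 (C=12, D=24), p = 0.259518, fail to reject H0.


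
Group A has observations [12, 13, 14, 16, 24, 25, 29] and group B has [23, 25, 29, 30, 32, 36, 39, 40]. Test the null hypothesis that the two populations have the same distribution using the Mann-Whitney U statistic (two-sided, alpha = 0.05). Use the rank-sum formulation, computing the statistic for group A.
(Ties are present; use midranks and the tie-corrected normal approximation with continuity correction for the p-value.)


Step 1: Combine and sort all 15 observations; assign midranks.
sorted (value, group): (12,X), (13,X), (14,X), (16,X), (23,Y), (24,X), (25,X), (25,Y), (29,X), (29,Y), (30,Y), (32,Y), (36,Y), (39,Y), (40,Y)
ranks: 12->1, 13->2, 14->3, 16->4, 23->5, 24->6, 25->7.5, 25->7.5, 29->9.5, 29->9.5, 30->11, 32->12, 36->13, 39->14, 40->15
Step 2: Rank sum for X: R1 = 1 + 2 + 3 + 4 + 6 + 7.5 + 9.5 = 33.
Step 3: U_X = R1 - n1(n1+1)/2 = 33 - 7*8/2 = 33 - 28 = 5.
       U_Y = n1*n2 - U_X = 56 - 5 = 51.
Step 4: Ties are present, so use the tie-corrected normal approximation (with continuity correction) for the p-value.
Step 5: p-value = 0.009093; compare to alpha = 0.05. reject H0.

U_X = 5, p = 0.009093, reject H0 at alpha = 0.05.


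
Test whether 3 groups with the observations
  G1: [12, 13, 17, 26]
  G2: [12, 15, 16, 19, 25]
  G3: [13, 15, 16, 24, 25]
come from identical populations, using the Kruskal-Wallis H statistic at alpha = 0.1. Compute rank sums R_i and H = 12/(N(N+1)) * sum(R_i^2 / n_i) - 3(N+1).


Step 1: Combine all N = 14 observations and assign midranks.
sorted (value, group, rank): (12,G1,1.5), (12,G2,1.5), (13,G1,3.5), (13,G3,3.5), (15,G2,5.5), (15,G3,5.5), (16,G2,7.5), (16,G3,7.5), (17,G1,9), (19,G2,10), (24,G3,11), (25,G2,12.5), (25,G3,12.5), (26,G1,14)
Step 2: Sum ranks within each group.
R_1 = 28 (n_1 = 4)
R_2 = 37 (n_2 = 5)
R_3 = 40 (n_3 = 5)
Step 3: H = 12/(N(N+1)) * sum(R_i^2/n_i) - 3(N+1)
     = 12/(14*15) * (28^2/4 + 37^2/5 + 40^2/5) - 3*15
     = 0.057143 * 789.8 - 45
     = 0.131429.
Step 4: Ties present; correction factor C = 1 - 30/(14^3 - 14) = 0.989011. Corrected H = 0.131429 / 0.989011 = 0.132889.
Step 5: Under H0, H ~ chi^2(2); p-value = 0.935715.
Step 6: alpha = 0.1. fail to reject H0.

H = 0.1329, df = 2, p = 0.935715, fail to reject H0.


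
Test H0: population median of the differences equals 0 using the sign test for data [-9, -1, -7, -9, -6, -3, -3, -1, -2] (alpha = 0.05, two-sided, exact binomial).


Step 1: Discard zero differences. Original n = 9; n_eff = number of nonzero differences = 9.
Nonzero differences (with sign): -9, -1, -7, -9, -6, -3, -3, -1, -2
Step 2: Count signs: positive = 0, negative = 9.
Step 3: Under H0: P(positive) = 0.5, so the number of positives S ~ Bin(9, 0.5).
Step 4: Two-sided exact p-value = sum of Bin(9,0.5) probabilities at or below the observed probability = 0.003906.
Step 5: alpha = 0.05. reject H0.

n_eff = 9, pos = 0, neg = 9, p = 0.003906, reject H0.


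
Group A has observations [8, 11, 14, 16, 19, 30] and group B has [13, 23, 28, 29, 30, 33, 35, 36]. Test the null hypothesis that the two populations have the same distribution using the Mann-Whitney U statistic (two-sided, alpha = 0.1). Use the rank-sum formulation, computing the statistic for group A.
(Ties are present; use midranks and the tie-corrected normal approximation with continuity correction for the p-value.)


Step 1: Combine and sort all 14 observations; assign midranks.
sorted (value, group): (8,X), (11,X), (13,Y), (14,X), (16,X), (19,X), (23,Y), (28,Y), (29,Y), (30,X), (30,Y), (33,Y), (35,Y), (36,Y)
ranks: 8->1, 11->2, 13->3, 14->4, 16->5, 19->6, 23->7, 28->8, 29->9, 30->10.5, 30->10.5, 33->12, 35->13, 36->14
Step 2: Rank sum for X: R1 = 1 + 2 + 4 + 5 + 6 + 10.5 = 28.5.
Step 3: U_X = R1 - n1(n1+1)/2 = 28.5 - 6*7/2 = 28.5 - 21 = 7.5.
       U_Y = n1*n2 - U_X = 48 - 7.5 = 40.5.
Step 4: Ties are present, so use the tie-corrected normal approximation (with continuity correction) for the p-value.
Step 5: p-value = 0.038653; compare to alpha = 0.1. reject H0.

U_X = 7.5, p = 0.038653, reject H0 at alpha = 0.1.


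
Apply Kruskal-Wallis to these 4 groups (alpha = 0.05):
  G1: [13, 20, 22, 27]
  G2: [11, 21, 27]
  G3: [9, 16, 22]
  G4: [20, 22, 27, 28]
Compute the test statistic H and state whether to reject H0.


Step 1: Combine all N = 14 observations and assign midranks.
sorted (value, group, rank): (9,G3,1), (11,G2,2), (13,G1,3), (16,G3,4), (20,G1,5.5), (20,G4,5.5), (21,G2,7), (22,G1,9), (22,G3,9), (22,G4,9), (27,G1,12), (27,G2,12), (27,G4,12), (28,G4,14)
Step 2: Sum ranks within each group.
R_1 = 29.5 (n_1 = 4)
R_2 = 21 (n_2 = 3)
R_3 = 14 (n_3 = 3)
R_4 = 40.5 (n_4 = 4)
Step 3: H = 12/(N(N+1)) * sum(R_i^2/n_i) - 3(N+1)
     = 12/(14*15) * (29.5^2/4 + 21^2/3 + 14^2/3 + 40.5^2/4) - 3*15
     = 0.057143 * 839.958 - 45
     = 2.997619.
Step 4: Ties present; correction factor C = 1 - 54/(14^3 - 14) = 0.980220. Corrected H = 2.997619 / 0.980220 = 3.058109.
Step 5: Under H0, H ~ chi^2(3); p-value = 0.382752.
Step 6: alpha = 0.05. fail to reject H0.

H = 3.0581, df = 3, p = 0.382752, fail to reject H0.


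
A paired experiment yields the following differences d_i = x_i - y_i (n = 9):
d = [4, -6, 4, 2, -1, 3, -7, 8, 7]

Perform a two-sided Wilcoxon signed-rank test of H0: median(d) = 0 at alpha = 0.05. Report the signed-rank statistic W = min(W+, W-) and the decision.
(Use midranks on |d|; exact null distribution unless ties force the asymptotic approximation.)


Step 1: Drop any zero differences (none here) and take |d_i|.
|d| = [4, 6, 4, 2, 1, 3, 7, 8, 7]
Step 2: Midrank |d_i| (ties get averaged ranks).
ranks: |4|->4.5, |6|->6, |4|->4.5, |2|->2, |1|->1, |3|->3, |7|->7.5, |8|->9, |7|->7.5
Step 3: Attach original signs; sum ranks with positive sign and with negative sign.
W+ = 4.5 + 4.5 + 2 + 3 + 9 + 7.5 = 30.5
W- = 6 + 1 + 7.5 = 14.5
(Check: W+ + W- = 45 should equal n(n+1)/2 = 45.)
Step 4: Test statistic W = min(W+, W-) = 14.5.
Step 5: Ties in |d|, so use the tie-corrected normal approximation.
        E[W] = n(n+1)/4 = 9*10/4 = 22.5.
        Tie groups: |d|=4 (t=2), |d|=7 (t=2); sum(t^3 - t) = 12.
        Var[W] = n(n+1)(2n+1)/24 - sum(t^3-t)/48 = 1710/24 - 12/48 = 71.
        z = (W - E[W]) / sqrt(Var[W]) = (14.5 - 22.5) / 8.4261 = -0.9494.
        Two-sided p = 2*Phi(z) = 0.342404.
Step 6: alpha = 0.05. fail to reject H0.

W+ = 30.5, W- = 14.5, W = min = 14.5, p = 0.342404, fail to reject H0.


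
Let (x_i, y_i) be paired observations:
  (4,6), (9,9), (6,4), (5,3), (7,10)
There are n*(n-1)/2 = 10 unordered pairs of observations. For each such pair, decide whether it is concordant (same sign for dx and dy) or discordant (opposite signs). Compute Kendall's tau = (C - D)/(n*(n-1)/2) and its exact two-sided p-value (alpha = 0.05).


Step 1: Enumerate the 10 unordered pairs (i,j) with i<j and classify each by sign(x_j-x_i) * sign(y_j-y_i).
  (1,2):dx=+5,dy=+3->C; (1,3):dx=+2,dy=-2->D; (1,4):dx=+1,dy=-3->D; (1,5):dx=+3,dy=+4->C
  (2,3):dx=-3,dy=-5->C; (2,4):dx=-4,dy=-6->C; (2,5):dx=-2,dy=+1->D; (3,4):dx=-1,dy=-1->C
  (3,5):dx=+1,dy=+6->C; (4,5):dx=+2,dy=+7->C
Step 2: C = 7, D = 3, total pairs = 10.
Step 3: tau = (C - D)/(n(n-1)/2) = (7 - 3)/10 = 0.400000.
Step 4: Exact two-sided p-value (enumerate n! = 120 permutations of y under H0): p = 0.483333.
Step 5: alpha = 0.05. fail to reject H0.

tau_b = 0.4000 (C=7, D=3), p = 0.483333, fail to reject H0.


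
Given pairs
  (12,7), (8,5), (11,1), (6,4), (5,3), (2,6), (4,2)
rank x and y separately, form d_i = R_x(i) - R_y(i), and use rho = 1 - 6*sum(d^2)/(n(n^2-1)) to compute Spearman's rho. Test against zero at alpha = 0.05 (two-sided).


Step 1: Rank x and y separately (midranks; no ties here).
rank(x): 12->7, 8->5, 11->6, 6->4, 5->3, 2->1, 4->2
rank(y): 7->7, 5->5, 1->1, 4->4, 3->3, 6->6, 2->2
Step 2: d_i = R_x(i) - R_y(i); compute d_i^2.
  (7-7)^2=0, (5-5)^2=0, (6-1)^2=25, (4-4)^2=0, (3-3)^2=0, (1-6)^2=25, (2-2)^2=0
sum(d^2) = 50.
Step 3: rho = 1 - 6*50 / (7*(7^2 - 1)) = 1 - 300/336 = 0.107143.
Step 4: Under H0, t = rho * sqrt((n-2)/(1-rho^2)) = 0.2410 ~ t(5).
Step 5: Two-sided p-value from the t-distribution with 5 df = 0.819151.
Step 6: alpha = 0.05. fail to reject H0.

rho = 0.1071, p = 0.819151, fail to reject H0 at alpha = 0.05.


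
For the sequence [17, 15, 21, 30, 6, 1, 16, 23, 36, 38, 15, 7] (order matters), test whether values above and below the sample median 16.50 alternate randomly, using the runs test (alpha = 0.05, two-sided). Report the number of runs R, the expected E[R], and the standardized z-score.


Step 1: Compute median = 16.50; label A = above, B = below.
Labels in order: ABAABBBAAABB  (n_A = 6, n_B = 6)
Step 2: Count runs R = 6.
Step 3: Under H0 (random ordering), E[R] = 2*n_A*n_B/(n_A+n_B) + 1 = 2*6*6/12 + 1 = 7.0000.
        Var[R] = 2*n_A*n_B*(2*n_A*n_B - n_A - n_B) / ((n_A+n_B)^2 * (n_A+n_B-1)) = 4320/1584 = 2.7273.
        SD[R] = 1.6514.
Step 4: Continuity-corrected z = (R + 0.5 - E[R]) / SD[R] = (6 + 0.5 - 7.0000) / 1.6514 = -0.3028.
Step 5: Two-sided p-value via normal approximation = 2*(1 - Phi(|z|)) = 0.762069.
Step 6: alpha = 0.05. fail to reject H0.

R = 6, z = -0.3028, p = 0.762069, fail to reject H0.


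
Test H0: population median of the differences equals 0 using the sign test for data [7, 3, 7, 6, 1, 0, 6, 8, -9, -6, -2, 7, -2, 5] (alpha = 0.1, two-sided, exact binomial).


Step 1: Discard zero differences. Original n = 14; n_eff = number of nonzero differences = 13.
Nonzero differences (with sign): +7, +3, +7, +6, +1, +6, +8, -9, -6, -2, +7, -2, +5
Step 2: Count signs: positive = 9, negative = 4.
Step 3: Under H0: P(positive) = 0.5, so the number of positives S ~ Bin(13, 0.5).
Step 4: Two-sided exact p-value = sum of Bin(13,0.5) probabilities at or below the observed probability = 0.266846.
Step 5: alpha = 0.1. fail to reject H0.

n_eff = 13, pos = 9, neg = 4, p = 0.266846, fail to reject H0.


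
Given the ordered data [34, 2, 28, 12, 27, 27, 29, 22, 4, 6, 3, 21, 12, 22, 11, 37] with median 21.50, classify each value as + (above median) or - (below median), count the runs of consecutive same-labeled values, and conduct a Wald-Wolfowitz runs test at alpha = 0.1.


Step 1: Compute median = 21.50; label A = above, B = below.
Labels in order: ABABAAAABBBBBABA  (n_A = 8, n_B = 8)
Step 2: Count runs R = 9.
Step 3: Under H0 (random ordering), E[R] = 2*n_A*n_B/(n_A+n_B) + 1 = 2*8*8/16 + 1 = 9.0000.
        Var[R] = 2*n_A*n_B*(2*n_A*n_B - n_A - n_B) / ((n_A+n_B)^2 * (n_A+n_B-1)) = 14336/3840 = 3.7333.
        SD[R] = 1.9322.
Step 4: R = E[R], so z = 0 with no continuity correction.
Step 5: Two-sided p-value via normal approximation = 2*(1 - Phi(|z|)) = 1.000000.
Step 6: alpha = 0.1. fail to reject H0.

R = 9, z = 0.0000, p = 1.000000, fail to reject H0.


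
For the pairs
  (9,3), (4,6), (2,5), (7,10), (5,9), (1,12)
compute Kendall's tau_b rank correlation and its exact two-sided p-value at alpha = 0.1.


Step 1: Enumerate the 15 unordered pairs (i,j) with i<j and classify each by sign(x_j-x_i) * sign(y_j-y_i).
  (1,2):dx=-5,dy=+3->D; (1,3):dx=-7,dy=+2->D; (1,4):dx=-2,dy=+7->D; (1,5):dx=-4,dy=+6->D
  (1,6):dx=-8,dy=+9->D; (2,3):dx=-2,dy=-1->C; (2,4):dx=+3,dy=+4->C; (2,5):dx=+1,dy=+3->C
  (2,6):dx=-3,dy=+6->D; (3,4):dx=+5,dy=+5->C; (3,5):dx=+3,dy=+4->C; (3,6):dx=-1,dy=+7->D
  (4,5):dx=-2,dy=-1->C; (4,6):dx=-6,dy=+2->D; (5,6):dx=-4,dy=+3->D
Step 2: C = 6, D = 9, total pairs = 15.
Step 3: tau = (C - D)/(n(n-1)/2) = (6 - 9)/15 = -0.200000.
Step 4: Exact two-sided p-value (enumerate n! = 720 permutations of y under H0): p = 0.719444.
Step 5: alpha = 0.1. fail to reject H0.

tau_b = -0.2000 (C=6, D=9), p = 0.719444, fail to reject H0.


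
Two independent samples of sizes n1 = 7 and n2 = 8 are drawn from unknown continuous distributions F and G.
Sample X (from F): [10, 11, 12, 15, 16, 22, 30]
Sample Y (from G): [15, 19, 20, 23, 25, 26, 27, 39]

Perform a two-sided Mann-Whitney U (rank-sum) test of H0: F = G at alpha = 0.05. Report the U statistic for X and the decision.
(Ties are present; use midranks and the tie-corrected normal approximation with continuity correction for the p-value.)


Step 1: Combine and sort all 15 observations; assign midranks.
sorted (value, group): (10,X), (11,X), (12,X), (15,X), (15,Y), (16,X), (19,Y), (20,Y), (22,X), (23,Y), (25,Y), (26,Y), (27,Y), (30,X), (39,Y)
ranks: 10->1, 11->2, 12->3, 15->4.5, 15->4.5, 16->6, 19->7, 20->8, 22->9, 23->10, 25->11, 26->12, 27->13, 30->14, 39->15
Step 2: Rank sum for X: R1 = 1 + 2 + 3 + 4.5 + 6 + 9 + 14 = 39.5.
Step 3: U_X = R1 - n1(n1+1)/2 = 39.5 - 7*8/2 = 39.5 - 28 = 11.5.
       U_Y = n1*n2 - U_X = 56 - 11.5 = 44.5.
Step 4: Ties are present, so use the tie-corrected normal approximation (with continuity correction) for the p-value.
Step 5: p-value = 0.063840; compare to alpha = 0.05. fail to reject H0.

U_X = 11.5, p = 0.063840, fail to reject H0 at alpha = 0.05.


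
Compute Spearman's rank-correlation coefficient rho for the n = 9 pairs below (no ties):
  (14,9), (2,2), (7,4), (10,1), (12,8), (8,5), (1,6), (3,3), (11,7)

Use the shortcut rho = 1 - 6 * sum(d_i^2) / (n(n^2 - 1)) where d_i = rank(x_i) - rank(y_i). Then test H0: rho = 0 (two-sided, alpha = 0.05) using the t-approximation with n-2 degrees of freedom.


Step 1: Rank x and y separately (midranks; no ties here).
rank(x): 14->9, 2->2, 7->4, 10->6, 12->8, 8->5, 1->1, 3->3, 11->7
rank(y): 9->9, 2->2, 4->4, 1->1, 8->8, 5->5, 6->6, 3->3, 7->7
Step 2: d_i = R_x(i) - R_y(i); compute d_i^2.
  (9-9)^2=0, (2-2)^2=0, (4-4)^2=0, (6-1)^2=25, (8-8)^2=0, (5-5)^2=0, (1-6)^2=25, (3-3)^2=0, (7-7)^2=0
sum(d^2) = 50.
Step 3: rho = 1 - 6*50 / (9*(9^2 - 1)) = 1 - 300/720 = 0.583333.
Step 4: Under H0, t = rho * sqrt((n-2)/(1-rho^2)) = 1.9001 ~ t(7).
Step 5: Two-sided p-value from the t-distribution with 7 df = 0.099186.
Step 6: alpha = 0.05. fail to reject H0.

rho = 0.5833, p = 0.099186, fail to reject H0 at alpha = 0.05.


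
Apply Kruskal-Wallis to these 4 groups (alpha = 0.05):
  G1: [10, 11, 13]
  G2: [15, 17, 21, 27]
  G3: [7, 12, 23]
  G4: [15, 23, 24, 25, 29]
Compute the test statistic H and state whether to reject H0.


Step 1: Combine all N = 15 observations and assign midranks.
sorted (value, group, rank): (7,G3,1), (10,G1,2), (11,G1,3), (12,G3,4), (13,G1,5), (15,G2,6.5), (15,G4,6.5), (17,G2,8), (21,G2,9), (23,G3,10.5), (23,G4,10.5), (24,G4,12), (25,G4,13), (27,G2,14), (29,G4,15)
Step 2: Sum ranks within each group.
R_1 = 10 (n_1 = 3)
R_2 = 37.5 (n_2 = 4)
R_3 = 15.5 (n_3 = 3)
R_4 = 57 (n_4 = 5)
Step 3: H = 12/(N(N+1)) * sum(R_i^2/n_i) - 3(N+1)
     = 12/(15*16) * (10^2/3 + 37.5^2/4 + 15.5^2/3 + 57^2/5) - 3*16
     = 0.050000 * 1114.78 - 48
     = 7.738958.
Step 4: Ties present; correction factor C = 1 - 12/(15^3 - 15) = 0.996429. Corrected H = 7.738958 / 0.996429 = 7.766697.
Step 5: Under H0, H ~ chi^2(3); p-value = 0.051088.
Step 6: alpha = 0.05. fail to reject H0.

H = 7.7667, df = 3, p = 0.051088, fail to reject H0.


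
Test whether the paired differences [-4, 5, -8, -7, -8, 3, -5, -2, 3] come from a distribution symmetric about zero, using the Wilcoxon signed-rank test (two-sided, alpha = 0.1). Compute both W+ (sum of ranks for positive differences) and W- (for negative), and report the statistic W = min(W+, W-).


Step 1: Drop any zero differences (none here) and take |d_i|.
|d| = [4, 5, 8, 7, 8, 3, 5, 2, 3]
Step 2: Midrank |d_i| (ties get averaged ranks).
ranks: |4|->4, |5|->5.5, |8|->8.5, |7|->7, |8|->8.5, |3|->2.5, |5|->5.5, |2|->1, |3|->2.5
Step 3: Attach original signs; sum ranks with positive sign and with negative sign.
W+ = 5.5 + 2.5 + 2.5 = 10.5
W- = 4 + 8.5 + 7 + 8.5 + 5.5 + 1 = 34.5
(Check: W+ + W- = 45 should equal n(n+1)/2 = 45.)
Step 4: Test statistic W = min(W+, W-) = 10.5.
Step 5: Ties in |d|, so use the tie-corrected normal approximation.
        E[W] = n(n+1)/4 = 9*10/4 = 22.5.
        Tie groups: |d|=3 (t=2), |d|=5 (t=2), |d|=8 (t=2); sum(t^3 - t) = 18.
        Var[W] = n(n+1)(2n+1)/24 - sum(t^3-t)/48 = 1710/24 - 18/48 = 70.875.
        z = (W - E[W]) / sqrt(Var[W]) = (10.5 - 22.5) / 8.4187 = -1.4254.
        Two-sided p = 2*Phi(z) = 0.154044.
Step 6: alpha = 0.1. fail to reject H0.

W+ = 10.5, W- = 34.5, W = min = 10.5, p = 0.154044, fail to reject H0.


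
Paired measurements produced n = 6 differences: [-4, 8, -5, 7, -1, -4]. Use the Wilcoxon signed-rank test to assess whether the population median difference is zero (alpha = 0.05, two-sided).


Step 1: Drop any zero differences (none here) and take |d_i|.
|d| = [4, 8, 5, 7, 1, 4]
Step 2: Midrank |d_i| (ties get averaged ranks).
ranks: |4|->2.5, |8|->6, |5|->4, |7|->5, |1|->1, |4|->2.5
Step 3: Attach original signs; sum ranks with positive sign and with negative sign.
W+ = 6 + 5 = 11
W- = 2.5 + 4 + 1 + 2.5 = 10
(Check: W+ + W- = 21 should equal n(n+1)/2 = 21.)
Step 4: Test statistic W = min(W+, W-) = 10.
Step 5: Ties in |d|, so use the tie-corrected normal approximation.
        E[W] = n(n+1)/4 = 6*7/4 = 10.5.
        Tie groups: |d|=4 (t=2); sum(t^3 - t) = 6.
        Var[W] = n(n+1)(2n+1)/24 - sum(t^3-t)/48 = 546/24 - 6/48 = 22.625.
        z = (W - E[W]) / sqrt(Var[W]) = (10 - 10.5) / 4.7566 = -0.1051.
        Two-sided p = 2*Phi(z) = 0.916282.
Step 6: alpha = 0.05. fail to reject H0.

W+ = 11, W- = 10, W = min = 10, p = 0.916282, fail to reject H0.


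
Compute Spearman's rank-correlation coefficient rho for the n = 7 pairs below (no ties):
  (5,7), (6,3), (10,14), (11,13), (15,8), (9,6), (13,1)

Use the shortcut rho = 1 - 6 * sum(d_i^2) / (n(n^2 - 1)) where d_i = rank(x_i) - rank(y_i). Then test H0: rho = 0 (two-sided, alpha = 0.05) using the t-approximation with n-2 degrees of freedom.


Step 1: Rank x and y separately (midranks; no ties here).
rank(x): 5->1, 6->2, 10->4, 11->5, 15->7, 9->3, 13->6
rank(y): 7->4, 3->2, 14->7, 13->6, 8->5, 6->3, 1->1
Step 2: d_i = R_x(i) - R_y(i); compute d_i^2.
  (1-4)^2=9, (2-2)^2=0, (4-7)^2=9, (5-6)^2=1, (7-5)^2=4, (3-3)^2=0, (6-1)^2=25
sum(d^2) = 48.
Step 3: rho = 1 - 6*48 / (7*(7^2 - 1)) = 1 - 288/336 = 0.142857.
Step 4: Under H0, t = rho * sqrt((n-2)/(1-rho^2)) = 0.3227 ~ t(5).
Step 5: Two-sided p-value from the t-distribution with 5 df = 0.759945.
Step 6: alpha = 0.05. fail to reject H0.

rho = 0.1429, p = 0.759945, fail to reject H0 at alpha = 0.05.


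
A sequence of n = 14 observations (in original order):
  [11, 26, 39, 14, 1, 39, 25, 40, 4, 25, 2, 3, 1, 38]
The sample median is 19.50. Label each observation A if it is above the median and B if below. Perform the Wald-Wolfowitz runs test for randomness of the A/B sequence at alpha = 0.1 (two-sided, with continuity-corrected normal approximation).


Step 1: Compute median = 19.50; label A = above, B = below.
Labels in order: BAABBAAABABBBA  (n_A = 7, n_B = 7)
Step 2: Count runs R = 8.
Step 3: Under H0 (random ordering), E[R] = 2*n_A*n_B/(n_A+n_B) + 1 = 2*7*7/14 + 1 = 8.0000.
        Var[R] = 2*n_A*n_B*(2*n_A*n_B - n_A - n_B) / ((n_A+n_B)^2 * (n_A+n_B-1)) = 8232/2548 = 3.2308.
        SD[R] = 1.7974.
Step 4: R = E[R], so z = 0 with no continuity correction.
Step 5: Two-sided p-value via normal approximation = 2*(1 - Phi(|z|)) = 1.000000.
Step 6: alpha = 0.1. fail to reject H0.

R = 8, z = 0.0000, p = 1.000000, fail to reject H0.


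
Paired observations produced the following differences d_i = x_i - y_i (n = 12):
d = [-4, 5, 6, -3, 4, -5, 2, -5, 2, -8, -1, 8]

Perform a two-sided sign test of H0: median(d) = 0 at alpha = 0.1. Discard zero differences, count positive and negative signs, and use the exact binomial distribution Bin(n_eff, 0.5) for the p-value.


Step 1: Discard zero differences. Original n = 12; n_eff = number of nonzero differences = 12.
Nonzero differences (with sign): -4, +5, +6, -3, +4, -5, +2, -5, +2, -8, -1, +8
Step 2: Count signs: positive = 6, negative = 6.
Step 3: Under H0: P(positive) = 0.5, so the number of positives S ~ Bin(12, 0.5).
Step 4: Two-sided exact p-value = sum of Bin(12,0.5) probabilities at or below the observed probability = 1.000000.
Step 5: alpha = 0.1. fail to reject H0.

n_eff = 12, pos = 6, neg = 6, p = 1.000000, fail to reject H0.


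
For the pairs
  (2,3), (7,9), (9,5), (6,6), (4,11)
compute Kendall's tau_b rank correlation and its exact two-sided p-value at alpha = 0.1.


Step 1: Enumerate the 10 unordered pairs (i,j) with i<j and classify each by sign(x_j-x_i) * sign(y_j-y_i).
  (1,2):dx=+5,dy=+6->C; (1,3):dx=+7,dy=+2->C; (1,4):dx=+4,dy=+3->C; (1,5):dx=+2,dy=+8->C
  (2,3):dx=+2,dy=-4->D; (2,4):dx=-1,dy=-3->C; (2,5):dx=-3,dy=+2->D; (3,4):dx=-3,dy=+1->D
  (3,5):dx=-5,dy=+6->D; (4,5):dx=-2,dy=+5->D
Step 2: C = 5, D = 5, total pairs = 10.
Step 3: tau = (C - D)/(n(n-1)/2) = (5 - 5)/10 = 0.000000.
Step 4: Exact two-sided p-value (enumerate n! = 120 permutations of y under H0): p = 1.000000.
Step 5: alpha = 0.1. fail to reject H0.

tau_b = 0.0000 (C=5, D=5), p = 1.000000, fail to reject H0.


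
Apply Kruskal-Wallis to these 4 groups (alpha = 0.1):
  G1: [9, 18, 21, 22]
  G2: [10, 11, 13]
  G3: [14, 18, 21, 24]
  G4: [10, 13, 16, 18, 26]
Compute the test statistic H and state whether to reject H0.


Step 1: Combine all N = 16 observations and assign midranks.
sorted (value, group, rank): (9,G1,1), (10,G2,2.5), (10,G4,2.5), (11,G2,4), (13,G2,5.5), (13,G4,5.5), (14,G3,7), (16,G4,8), (18,G1,10), (18,G3,10), (18,G4,10), (21,G1,12.5), (21,G3,12.5), (22,G1,14), (24,G3,15), (26,G4,16)
Step 2: Sum ranks within each group.
R_1 = 37.5 (n_1 = 4)
R_2 = 12 (n_2 = 3)
R_3 = 44.5 (n_3 = 4)
R_4 = 42 (n_4 = 5)
Step 3: H = 12/(N(N+1)) * sum(R_i^2/n_i) - 3(N+1)
     = 12/(16*17) * (37.5^2/4 + 12^2/3 + 44.5^2/4 + 42^2/5) - 3*17
     = 0.044118 * 1247.42 - 51
     = 4.033456.
Step 4: Ties present; correction factor C = 1 - 42/(16^3 - 16) = 0.989706. Corrected H = 4.033456 / 0.989706 = 4.075409.
Step 5: Under H0, H ~ chi^2(3); p-value = 0.253436.
Step 6: alpha = 0.1. fail to reject H0.

H = 4.0754, df = 3, p = 0.253436, fail to reject H0.


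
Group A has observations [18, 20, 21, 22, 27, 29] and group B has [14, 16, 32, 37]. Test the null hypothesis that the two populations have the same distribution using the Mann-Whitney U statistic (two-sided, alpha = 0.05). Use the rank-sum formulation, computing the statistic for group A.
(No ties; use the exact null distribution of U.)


Step 1: Combine and sort all 10 observations; assign midranks.
sorted (value, group): (14,Y), (16,Y), (18,X), (20,X), (21,X), (22,X), (27,X), (29,X), (32,Y), (37,Y)
ranks: 14->1, 16->2, 18->3, 20->4, 21->5, 22->6, 27->7, 29->8, 32->9, 37->10
Step 2: Rank sum for X: R1 = 3 + 4 + 5 + 6 + 7 + 8 = 33.
Step 3: U_X = R1 - n1(n1+1)/2 = 33 - 6*7/2 = 33 - 21 = 12.
       U_Y = n1*n2 - U_X = 24 - 12 = 12.
Step 4: No ties, so the exact null distribution of U (based on enumerating the C(10,6) = 210 equally likely rank assignments) gives the two-sided p-value.
Step 5: p-value = 1.000000; compare to alpha = 0.05. fail to reject H0.

U_X = 12, p = 1.000000, fail to reject H0 at alpha = 0.05.


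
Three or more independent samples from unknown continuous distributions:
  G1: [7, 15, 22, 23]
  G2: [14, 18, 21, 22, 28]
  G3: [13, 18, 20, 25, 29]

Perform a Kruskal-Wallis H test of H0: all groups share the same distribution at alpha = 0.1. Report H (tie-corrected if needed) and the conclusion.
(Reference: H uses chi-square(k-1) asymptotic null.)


Step 1: Combine all N = 14 observations and assign midranks.
sorted (value, group, rank): (7,G1,1), (13,G3,2), (14,G2,3), (15,G1,4), (18,G2,5.5), (18,G3,5.5), (20,G3,7), (21,G2,8), (22,G1,9.5), (22,G2,9.5), (23,G1,11), (25,G3,12), (28,G2,13), (29,G3,14)
Step 2: Sum ranks within each group.
R_1 = 25.5 (n_1 = 4)
R_2 = 39 (n_2 = 5)
R_3 = 40.5 (n_3 = 5)
Step 3: H = 12/(N(N+1)) * sum(R_i^2/n_i) - 3(N+1)
     = 12/(14*15) * (25.5^2/4 + 39^2/5 + 40.5^2/5) - 3*15
     = 0.057143 * 794.812 - 45
     = 0.417857.
Step 4: Ties present; correction factor C = 1 - 12/(14^3 - 14) = 0.995604. Corrected H = 0.417857 / 0.995604 = 0.419702.
Step 5: Under H0, H ~ chi^2(2); p-value = 0.810705.
Step 6: alpha = 0.1. fail to reject H0.

H = 0.4197, df = 2, p = 0.810705, fail to reject H0.


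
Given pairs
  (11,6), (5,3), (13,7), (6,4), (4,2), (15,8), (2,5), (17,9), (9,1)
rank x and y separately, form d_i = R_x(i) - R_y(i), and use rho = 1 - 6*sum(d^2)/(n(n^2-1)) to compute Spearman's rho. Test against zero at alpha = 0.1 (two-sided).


Step 1: Rank x and y separately (midranks; no ties here).
rank(x): 11->6, 5->3, 13->7, 6->4, 4->2, 15->8, 2->1, 17->9, 9->5
rank(y): 6->6, 3->3, 7->7, 4->4, 2->2, 8->8, 5->5, 9->9, 1->1
Step 2: d_i = R_x(i) - R_y(i); compute d_i^2.
  (6-6)^2=0, (3-3)^2=0, (7-7)^2=0, (4-4)^2=0, (2-2)^2=0, (8-8)^2=0, (1-5)^2=16, (9-9)^2=0, (5-1)^2=16
sum(d^2) = 32.
Step 3: rho = 1 - 6*32 / (9*(9^2 - 1)) = 1 - 192/720 = 0.733333.
Step 4: Under H0, t = rho * sqrt((n-2)/(1-rho^2)) = 2.8538 ~ t(7).
Step 5: Two-sided p-value from the t-distribution with 7 df = 0.024554.
Step 6: alpha = 0.1. reject H0.

rho = 0.7333, p = 0.024554, reject H0 at alpha = 0.1.
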